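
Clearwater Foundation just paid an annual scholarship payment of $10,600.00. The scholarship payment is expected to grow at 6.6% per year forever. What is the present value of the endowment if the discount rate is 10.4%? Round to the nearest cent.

$297357.89

D₁ = D₀ × (1 + g) = $10,600.00 × 1.066 = $11,299.6000
Growing perpetuity: P = D₁ / (r − g) = $11,299.6000 / (0.104 − 0.066) = $297,357.89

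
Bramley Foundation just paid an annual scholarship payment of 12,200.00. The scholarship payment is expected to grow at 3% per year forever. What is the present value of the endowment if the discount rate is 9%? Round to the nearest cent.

209433.33

D₁ = D₀ × (1 + g) = 12,200.00 × 1.03 = 12,566.0000
Growing perpetuity: P = D₁ / (r − g) = 12,566.0000 / (0.09 − 0.03) = 209,433.33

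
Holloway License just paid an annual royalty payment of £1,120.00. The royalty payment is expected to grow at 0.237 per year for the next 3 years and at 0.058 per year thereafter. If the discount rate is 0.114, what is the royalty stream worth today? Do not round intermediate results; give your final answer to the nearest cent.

£33129.48

D_1 = 1385.44000
D_2 = 1713.78928
D_3 = 2119.95734
Terminal value at year 3: TV = D_3×(1+g_2)/(r−g_2) = 2242.91487/0.056 = 40052.05116
P_0 = D_1/(1+r)^1 + D_2/(1+r)^2 + D_3/(1+r)^3 + TV/(1+r)^3
    = 1243.66248 + 1380.97889 + 1533.45681 + 28971.38048 = 33129.47866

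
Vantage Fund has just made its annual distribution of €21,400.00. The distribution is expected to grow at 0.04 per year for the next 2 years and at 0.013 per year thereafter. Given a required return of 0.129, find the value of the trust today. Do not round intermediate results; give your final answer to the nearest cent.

D_1 = 22256.00000
D_2 = 23146.24000
Terminal value at year 2: TV = D_2×(1+g_2)/(r−g_2) = 23447.14112/0.116 = 202130.52690
P_0 = D_1/(1+r)^1 + D_2/(1+r)^2 + TV/(1+r)^2
    = 19713.02037 + 18159.02674 + 158578.39729 = 196450.44440

€196450.44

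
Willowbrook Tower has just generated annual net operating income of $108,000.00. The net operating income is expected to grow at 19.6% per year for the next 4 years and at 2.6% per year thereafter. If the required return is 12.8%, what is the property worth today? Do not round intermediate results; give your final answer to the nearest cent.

D_1 = 129168.00000
D_2 = 154484.92800
D_3 = 184763.97389
D_4 = 220977.71277
Terminal value at year 4: TV = D_4×(1+g_2)/(r−g_2) = 226723.13330/0.102 = 2222775.81669
P_0 = D_1/(1+r)^1 + D_2/(1+r)^2 + D_3/(1+r)^3 + D_4/(1+r)^4 + TV/(1+r)^4
    = 114510.63830 + 121413.76188 + 128733.03122 + 136493.53310 + 1372964.36234 = 1874115.32684

$1874115.33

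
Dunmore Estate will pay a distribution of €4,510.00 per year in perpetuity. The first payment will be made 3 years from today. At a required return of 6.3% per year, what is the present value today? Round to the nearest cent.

€63353.33

Value at end of year 2: C / r = €4,510.00 / 0.063 = €71,587.3016
Discount to today: PV = €71,587.3016 / (1 + 0.063)^2 = €71,587.3016 / 1.129969 = €63,353.33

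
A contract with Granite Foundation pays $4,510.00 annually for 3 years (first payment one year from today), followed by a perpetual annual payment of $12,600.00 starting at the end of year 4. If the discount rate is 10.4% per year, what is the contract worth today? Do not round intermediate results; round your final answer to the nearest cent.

$101176.05

PV of 3-year annuity: $4,510.00 × [1 − (1+0.104)^−3] / 0.104 = 11137.18964
Perpetuity value at year 3: $12,600.00 / 0.104 = 121153.84615
PV of perpetuity: 121153.84615 / (1+0.104)^3 = 90038.85958
Total PV = 11137.18964 + 90038.85958 = 101176.04922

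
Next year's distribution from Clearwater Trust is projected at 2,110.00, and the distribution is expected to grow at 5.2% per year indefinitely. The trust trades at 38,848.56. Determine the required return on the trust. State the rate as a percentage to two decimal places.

P = D₁/(r − g) ⇒ r = D₁/P + g = 2,110.0000/38,848.56 + 0.052 = 0.054313 + 0.052 = 0.106313

10.63%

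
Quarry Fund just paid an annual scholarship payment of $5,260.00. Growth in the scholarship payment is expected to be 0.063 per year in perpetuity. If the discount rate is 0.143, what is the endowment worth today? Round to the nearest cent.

D₁ = D₀ × (1 + g) = $5,260.00 × 1.063 = $5,591.3800
Growing perpetuity: P = D₁ / (r − g) = $5,591.3800 / (0.143 − 0.063) = $69,892.25

$69892.25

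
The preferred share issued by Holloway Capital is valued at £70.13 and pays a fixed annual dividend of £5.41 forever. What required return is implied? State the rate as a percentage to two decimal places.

P = C/r ⇒ r = C/P = £5.41/£70.13 = 0.077142

7.71%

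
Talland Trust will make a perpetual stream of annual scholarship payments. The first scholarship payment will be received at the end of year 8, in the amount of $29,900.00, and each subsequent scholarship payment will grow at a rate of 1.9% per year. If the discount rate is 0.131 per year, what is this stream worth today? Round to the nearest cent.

Value at end of year 7: C₁ / (r − g) = $29,900.00 / (0.131 − 0.019) = $266,964.2857
Discount to today: PV = $266,964.2857 / (1 + 0.131)^7 = $266,964.2857 / 2.367218 = $112,775.54

$112775.54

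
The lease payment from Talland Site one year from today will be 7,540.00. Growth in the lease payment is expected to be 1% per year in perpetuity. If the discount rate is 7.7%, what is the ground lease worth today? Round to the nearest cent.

112537.31

Growing perpetuity: P = D₁ / (r − g) = 7,540.0000 / (0.077 − 0.01) = 112,537.31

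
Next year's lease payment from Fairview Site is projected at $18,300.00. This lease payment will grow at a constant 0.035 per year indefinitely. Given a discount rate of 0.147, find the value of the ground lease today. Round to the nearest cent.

Growing perpetuity: P = D₁ / (r − g) = $18,300.0000 / (0.147 − 0.035) = $163,392.86

$163392.86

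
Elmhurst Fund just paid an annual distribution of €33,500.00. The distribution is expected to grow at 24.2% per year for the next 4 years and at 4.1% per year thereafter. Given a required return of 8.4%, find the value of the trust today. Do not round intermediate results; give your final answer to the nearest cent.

€1588122.53

D_1 = 41607.00000
D_2 = 51675.89400
D_3 = 64181.46035
D_4 = 79713.37375
Terminal value at year 4: TV = D_4×(1+g_2)/(r−g_2) = 82981.62208/0.043 = 1929805.16456
P_0 = D_1/(1+r)^1 + D_2/(1+r)^2 + D_3/(1+r)^3 + D_4/(1+r)^4 + TV/(1+r)^4
    = 38382.84133 + 43977.38831 + 50387.37664 + 57731.66217 + 1397643.26325 = 1588122.53170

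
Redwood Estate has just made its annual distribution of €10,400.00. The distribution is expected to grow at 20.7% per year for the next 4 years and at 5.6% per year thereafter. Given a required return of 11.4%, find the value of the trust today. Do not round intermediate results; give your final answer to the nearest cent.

D_1 = 12552.80000
D_2 = 15151.22960
D_3 = 18287.53413
D_4 = 22073.05369
Terminal value at year 4: TV = D_4×(1+g_2)/(r−g_2) = 23309.14470/0.058 = 401881.80514
P_0 = D_1/(1+r)^1 + D_2/(1+r)^2 + D_3/(1+r)^3 + D_4/(1+r)^4 + TV/(1+r)^4
    = 11268.22262 + 12208.92702 + 13228.16420 + 14332.49029 + 260950.16811 = 311987.97225

€311987.97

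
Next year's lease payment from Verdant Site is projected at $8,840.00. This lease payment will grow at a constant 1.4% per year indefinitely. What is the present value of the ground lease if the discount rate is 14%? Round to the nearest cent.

Growing perpetuity: P = D₁ / (r − g) = $8,840.0000 / (0.14 − 0.014) = $70,158.73

$70158.73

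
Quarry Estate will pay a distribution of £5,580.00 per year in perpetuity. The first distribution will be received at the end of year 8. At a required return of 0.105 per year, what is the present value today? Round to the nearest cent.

£26418.55

Value at end of year 7: C / r = £5,580.00 / 0.105 = £53,142.8571
Discount to today: PV = £53,142.8571 / (1 + 0.105)^7 = £53,142.8571 / 2.011574 = £26,418.55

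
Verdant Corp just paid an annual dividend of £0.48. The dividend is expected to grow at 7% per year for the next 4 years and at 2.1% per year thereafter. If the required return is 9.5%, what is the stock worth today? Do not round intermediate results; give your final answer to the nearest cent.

£7.85

D_1 = 0.51360
D_2 = 0.54955
D_3 = 0.58802
D_4 = 0.62918
Terminal value at year 4: TV = D_4×(1+g_2)/(r−g_2) = 0.64239/0.074 = 8.68101
P_0 = D_1/(1+r)^1 + D_2/(1+r)^2 + D_3/(1+r)^3 + D_4/(1+r)^4 + TV/(1+r)^4
    = 0.46904 + 0.45833 + 0.44787 + 0.43764 + 6.03829 = 7.85117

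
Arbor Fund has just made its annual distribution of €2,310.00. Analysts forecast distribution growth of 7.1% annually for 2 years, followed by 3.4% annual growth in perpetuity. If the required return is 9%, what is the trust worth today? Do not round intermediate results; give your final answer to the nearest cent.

€45678.40

D_1 = 2474.01000
D_2 = 2649.66471
Terminal value at year 2: TV = D_2×(1+g_2)/(r−g_2) = 2739.75331/0.056 = 48924.16625
P_0 = D_1/(1+r)^1 + D_2/(1+r)^2 + TV/(1+r)^2
    = 2269.73394 + 2230.16978 + 41178.49192 = 45678.39564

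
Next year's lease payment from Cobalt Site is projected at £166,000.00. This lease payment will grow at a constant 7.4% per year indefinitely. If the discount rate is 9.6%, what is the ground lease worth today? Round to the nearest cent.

£7545454.55

Growing perpetuity: P = D₁ / (r − g) = £166,000.0000 / (0.096 − 0.074) = £7,545,454.55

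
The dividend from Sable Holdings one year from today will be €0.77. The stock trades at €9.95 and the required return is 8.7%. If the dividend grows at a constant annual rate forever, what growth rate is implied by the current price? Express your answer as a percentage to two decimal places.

0.96%

P = D₁/(r−g) ⇒ g = r − D₁/P = 0.087 − €0.77/€9.95 = 0.009613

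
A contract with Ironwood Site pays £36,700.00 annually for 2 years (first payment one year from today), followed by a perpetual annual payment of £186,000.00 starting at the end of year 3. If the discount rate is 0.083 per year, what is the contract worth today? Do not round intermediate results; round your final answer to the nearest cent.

£1975813.53

PV of 2-year annuity: £36,700.00 × [1 − (1+0.083)^−2] / 0.083 = 65177.60845
Perpetuity value at year 2: £186,000.00 / 0.083 = 2240963.85542
PV of perpetuity: 2240963.85542 / (1+0.083)^2 = 1910635.92158
Total PV = 65177.60845 + 1910635.92158 = 1975813.53003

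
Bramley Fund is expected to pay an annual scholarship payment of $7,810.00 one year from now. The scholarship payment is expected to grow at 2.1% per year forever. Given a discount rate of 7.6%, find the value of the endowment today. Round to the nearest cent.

$142000.00

Growing perpetuity: P = D₁ / (r − g) = $7,810.0000 / (0.076 − 0.021) = $142,000.00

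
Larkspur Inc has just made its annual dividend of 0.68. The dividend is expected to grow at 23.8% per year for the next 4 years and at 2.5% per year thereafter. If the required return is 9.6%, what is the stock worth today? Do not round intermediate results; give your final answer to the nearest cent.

D_1 = 0.84184
D_2 = 1.04220
D_3 = 1.29024
D_4 = 1.59732
Terminal value at year 4: TV = D_4×(1+g_2)/(r−g_2) = 1.63725/0.071 = 23.05988
P_0 = D_1/(1+r)^1 + D_2/(1+r)^2 + D_3/(1+r)^3 + D_4/(1+r)^4 + TV/(1+r)^4
    = 0.76810 + 0.86762 + 0.98003 + 1.10700 + 15.98140 = 19.70415

19.70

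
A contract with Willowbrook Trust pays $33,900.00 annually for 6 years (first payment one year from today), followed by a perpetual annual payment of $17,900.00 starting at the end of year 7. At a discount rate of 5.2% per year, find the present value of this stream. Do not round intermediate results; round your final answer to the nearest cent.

$424924.99

PV of 6-year annuity: $33,900.00 × [1 − (1+0.052)^−6] / 0.052 = 170970.87691
Perpetuity value at year 6: $17,900.00 / 0.052 = 344230.76923
PV of perpetuity: 344230.76923 / (1+0.052)^6 = 253954.11151
Total PV = 170970.87691 + 253954.11151 = 424924.98842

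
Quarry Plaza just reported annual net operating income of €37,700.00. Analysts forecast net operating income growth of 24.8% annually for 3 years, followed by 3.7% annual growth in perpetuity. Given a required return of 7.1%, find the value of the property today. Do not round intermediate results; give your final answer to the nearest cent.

D_1 = 47049.60000
D_2 = 58717.90080
D_3 = 73279.94020
Terminal value at year 3: TV = D_3×(1+g_2)/(r−g_2) = 75991.29799/0.034 = 2235038.17605
P_0 = D_1/(1+r)^1 + D_2/(1+r)^2 + D_3/(1+r)^3 + TV/(1+r)^3
    = 43930.53221 + 51190.76023 + 59650.85785 + 1819351.16455 = 1974123.31484

€1974123.31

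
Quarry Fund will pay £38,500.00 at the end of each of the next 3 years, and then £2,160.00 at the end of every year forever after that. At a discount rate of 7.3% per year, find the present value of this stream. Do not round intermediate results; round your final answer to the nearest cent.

£124436.37

PV of 3-year annuity: £38,500.00 × [1 − (1+0.073)^−3] / 0.073 = 100484.92507
Perpetuity value at year 3: £2,160.00 / 0.073 = 29589.04110
PV of perpetuity: 29589.04110 / (1+0.073)^3 = 23951.44530
Total PV = 100484.92507 + 23951.44530 = 124436.37037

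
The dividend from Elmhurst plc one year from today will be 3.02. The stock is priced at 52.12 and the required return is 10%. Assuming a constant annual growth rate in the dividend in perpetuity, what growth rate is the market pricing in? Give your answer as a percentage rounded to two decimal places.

P = D₁/(r−g) ⇒ g = r − D₁/P = 0.1 − 3.02/52.12 = 0.042057

4.21%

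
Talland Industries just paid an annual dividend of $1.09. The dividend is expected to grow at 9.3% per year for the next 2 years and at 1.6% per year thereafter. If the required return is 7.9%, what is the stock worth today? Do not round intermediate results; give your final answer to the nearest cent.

$20.26

D_1 = 1.19137
D_2 = 1.30217
Terminal value at year 2: TV = D_2×(1+g_2)/(r−g_2) = 1.32300/0.063 = 21.00003
P_0 = D_1/(1+r)^1 + D_2/(1+r)^2 + TV/(1+r)^2
    = 1.10414 + 1.11847 + 18.03753 = 20.26014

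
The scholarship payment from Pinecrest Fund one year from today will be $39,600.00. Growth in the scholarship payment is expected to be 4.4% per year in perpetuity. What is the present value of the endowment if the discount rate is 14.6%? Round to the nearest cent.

Growing perpetuity: P = D₁ / (r − g) = $39,600.0000 / (0.146 − 0.044) = $388,235.29

$388235.29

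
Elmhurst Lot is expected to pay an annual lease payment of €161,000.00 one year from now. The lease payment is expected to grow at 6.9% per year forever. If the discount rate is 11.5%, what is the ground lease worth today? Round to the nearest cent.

€3500000.00

Growing perpetuity: P = D₁ / (r − g) = €161,000.0000 / (0.115 − 0.069) = €3,500,000.00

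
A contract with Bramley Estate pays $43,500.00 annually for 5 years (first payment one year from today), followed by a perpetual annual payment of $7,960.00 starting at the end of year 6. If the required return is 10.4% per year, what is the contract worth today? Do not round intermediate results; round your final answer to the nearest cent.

$209897.54

PV of 5-year annuity: $43,500.00 × [1 − (1+0.104)^−5] / 0.104 = 163227.90888
Perpetuity value at year 5: $7,960.00 / 0.104 = 76538.46154
PV of perpetuity: 76538.46154 / (1+0.104)^5 = 46669.63040
Total PV = 163227.90888 + 46669.63040 = 209897.53927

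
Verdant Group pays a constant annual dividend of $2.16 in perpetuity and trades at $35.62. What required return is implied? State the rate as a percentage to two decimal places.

P = C/r ⇒ r = C/P = $2.16/$35.62 = 0.060640

6.06%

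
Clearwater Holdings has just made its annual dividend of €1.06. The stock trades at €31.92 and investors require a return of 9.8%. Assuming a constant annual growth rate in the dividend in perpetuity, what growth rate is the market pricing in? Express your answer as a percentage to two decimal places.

P = D₀(1+g)/(r−g) ⇒ P(r−g) = D₀(1+g) ⇒ g(P+D₀) = P·r − D₀
g = (P·r − D₀)/(P + D₀) = (€31.92×0.098 − €1.06) / (€31.92 + €1.06) = 0.062710

6.27%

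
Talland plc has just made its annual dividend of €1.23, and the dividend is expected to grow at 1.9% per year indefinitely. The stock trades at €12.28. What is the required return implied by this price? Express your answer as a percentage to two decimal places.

12.11%

D₁ = €1.23 × 1.019 = €1.2534
P = D₁/(r − g) ⇒ r = D₁/P + g = €1.2534/€12.28 + 0.019 = 0.102066 + 0.019 = 0.121066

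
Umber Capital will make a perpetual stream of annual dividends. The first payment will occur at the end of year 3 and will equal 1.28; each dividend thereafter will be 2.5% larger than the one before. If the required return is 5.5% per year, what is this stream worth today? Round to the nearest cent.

38.33

Value at end of year 2: C₁ / (r − g) = 1.28 / (0.055 − 0.025) = 42.6667
Discount to today: PV = 42.6667 / (1 + 0.055)^2 = 42.6667 / 1.113025 = 38.33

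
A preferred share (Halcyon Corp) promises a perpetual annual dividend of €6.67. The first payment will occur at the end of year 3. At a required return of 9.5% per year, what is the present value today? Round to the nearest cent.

Value at end of year 2: C / r = €6.67 / 0.095 = €70.2105
Discount to today: PV = €70.2105 / (1 + 0.095)^2 = €70.2105 / 1.199025 = €58.56

€58.56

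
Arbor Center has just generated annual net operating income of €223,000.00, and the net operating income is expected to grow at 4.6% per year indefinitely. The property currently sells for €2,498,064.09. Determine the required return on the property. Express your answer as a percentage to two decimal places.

D₁ = €223,000.00 × 1.046 = €233,258.0000
P = D₁/(r − g) ⇒ r = D₁/P + g = €233,258.0000/€2,498,064.09 + 0.046 = 0.093376 + 0.046 = 0.139376

13.94%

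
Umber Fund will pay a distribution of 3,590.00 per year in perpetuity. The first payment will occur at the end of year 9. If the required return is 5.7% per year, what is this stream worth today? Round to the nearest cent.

Value at end of year 8: C / r = 3,590.00 / 0.057 = 62,982.4561
Discount to today: PV = 62,982.4561 / (1 + 0.057)^8 = 62,982.4561 / 1.558116 = 40,422.18

40422.18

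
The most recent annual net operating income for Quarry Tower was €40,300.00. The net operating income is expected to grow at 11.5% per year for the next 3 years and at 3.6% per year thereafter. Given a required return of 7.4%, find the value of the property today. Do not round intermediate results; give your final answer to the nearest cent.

€1359767.19

D_1 = 44934.50000
D_2 = 50101.96750
D_3 = 55863.69376
Terminal value at year 3: TV = D_3×(1+g_2)/(r−g_2) = 57874.78674/0.038 = 1523020.70363
P_0 = D_1/(1+r)^1 + D_2/(1+r)^2 + D_3/(1+r)^3 + TV/(1+r)^3
    = 41838.45438 + 43435.63932 + 45093.79687 + 1229399.30422 = 1359767.19479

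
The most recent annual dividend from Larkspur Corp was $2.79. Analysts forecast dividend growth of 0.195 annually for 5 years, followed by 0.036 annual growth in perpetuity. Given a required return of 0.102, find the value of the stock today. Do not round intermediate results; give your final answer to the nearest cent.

$83.57

D_1 = 3.33405
D_2 = 3.98419
D_3 = 4.76111
D_4 = 5.68952
D_5 = 6.79898
Terminal value at year 5: TV = D_5×(1+g_2)/(r−g_2) = 7.04374/0.066 = 106.72337
P_0 = D_1/(1+r)^1 + D_2/(1+r)^2 + D_3/(1+r)^3 + D_4/(1+r)^4 + D_5/(1+r)^5 + TV/(1+r)^5
    = 3.02545 + 3.28078 + 3.55765 + 3.85789 + 4.18346 + 65.66767 = 83.57289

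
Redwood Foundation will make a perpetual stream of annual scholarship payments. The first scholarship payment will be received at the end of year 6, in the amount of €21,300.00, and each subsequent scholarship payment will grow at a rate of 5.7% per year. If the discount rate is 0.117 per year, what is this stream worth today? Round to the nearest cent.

€204156.16

Value at end of year 5: C₁ / (r − g) = €21,300.00 / (0.117 − 0.057) = €355,000.0000
Discount to today: PV = €355,000.0000 / (1 + 0.117)^5 = €355,000.0000 / 1.738865 = €204,156.16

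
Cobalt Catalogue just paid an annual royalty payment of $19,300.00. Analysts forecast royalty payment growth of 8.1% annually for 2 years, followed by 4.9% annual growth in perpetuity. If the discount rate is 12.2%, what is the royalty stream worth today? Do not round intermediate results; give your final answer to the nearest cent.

D_1 = 20863.30000
D_2 = 22553.22730
Terminal value at year 2: TV = D_2×(1+g_2)/(r−g_2) = 23658.33544/0.073 = 324086.78682
P_0 = D_1/(1+r)^1 + D_2/(1+r)^2 + TV/(1+r)^2
    = 18594.74153 + 17915.25454 + 257439.75364 = 293949.74971

$293949.75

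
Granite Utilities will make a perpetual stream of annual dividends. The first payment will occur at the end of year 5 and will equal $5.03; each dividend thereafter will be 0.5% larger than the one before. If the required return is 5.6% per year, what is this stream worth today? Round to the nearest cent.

Value at end of year 4: C₁ / (r − g) = $5.03 / (0.056 − 0.005) = $98.6275
Discount to today: PV = $98.6275 / (1 + 0.056)^4 = $98.6275 / 1.243528 = $79.31

$79.31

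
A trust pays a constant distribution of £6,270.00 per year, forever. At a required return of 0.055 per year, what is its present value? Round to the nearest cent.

£114000.00

Level perpetuity: PV = C / r = £6,270.00 / 0.055 = £114,000.00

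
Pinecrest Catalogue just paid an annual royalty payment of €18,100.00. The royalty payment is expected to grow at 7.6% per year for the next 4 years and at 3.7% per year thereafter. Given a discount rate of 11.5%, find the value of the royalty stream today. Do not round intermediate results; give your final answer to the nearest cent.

D_1 = 19475.60000
D_2 = 20955.74560
D_3 = 22548.38227
D_4 = 24262.05932
Terminal value at year 4: TV = D_4×(1+g_2)/(r−g_2) = 25159.75551/0.078 = 322560.96811
P_0 = D_1/(1+r)^1 + D_2/(1+r)^2 + D_3/(1+r)^3 + D_4/(1+r)^4 + TV/(1+r)^4
    = 17466.90583 + 16855.95576 + 16266.37524 + 15697.41683 + 208695.14424 = 274981.79790

€274981.80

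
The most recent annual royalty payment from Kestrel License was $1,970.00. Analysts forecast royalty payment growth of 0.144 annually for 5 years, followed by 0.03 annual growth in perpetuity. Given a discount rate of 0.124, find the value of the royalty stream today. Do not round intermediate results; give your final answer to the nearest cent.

$33964.66

D_1 = 2253.68000
D_2 = 2578.20992
D_3 = 2949.47215
D_4 = 3374.19614
D_5 = 3860.08038
Terminal value at year 5: TV = D_5×(1+g_2)/(r−g_2) = 3975.88279/0.094 = 42296.62546
P_0 = D_1/(1+r)^1 + D_2/(1+r)^2 + D_3/(1+r)^3 + D_4/(1+r)^4 + D_5/(1+r)^5 + TV/(1+r)^5
    = 2005.05338 + 2040.73049 + 2077.04242 + 2114.00047 + 2151.61613 + 23576.21935 = 33964.66223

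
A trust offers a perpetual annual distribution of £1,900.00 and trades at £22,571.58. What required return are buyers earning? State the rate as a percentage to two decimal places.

8.42%

P = C/r ⇒ r = C/P = £1,900.00/£22,571.58 = 0.084177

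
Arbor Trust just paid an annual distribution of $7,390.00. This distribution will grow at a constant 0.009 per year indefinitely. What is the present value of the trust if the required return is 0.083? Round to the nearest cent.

D₁ = D₀ × (1 + g) = $7,390.00 × 1.009 = $7,456.5100
Growing perpetuity: P = D₁ / (r − g) = $7,456.5100 / (0.083 − 0.009) = $100,763.65

$100763.65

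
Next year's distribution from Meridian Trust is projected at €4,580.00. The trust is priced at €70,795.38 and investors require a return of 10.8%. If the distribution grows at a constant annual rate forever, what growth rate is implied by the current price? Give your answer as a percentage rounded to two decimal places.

4.33%

P = D₁/(r−g) ⇒ g = r − D₁/P = 0.108 − €4,580.00/€70,795.38 = 0.043307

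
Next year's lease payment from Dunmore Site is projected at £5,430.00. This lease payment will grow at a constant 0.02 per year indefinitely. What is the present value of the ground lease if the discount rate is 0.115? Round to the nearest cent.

Growing perpetuity: P = D₁ / (r − g) = £5,430.0000 / (0.115 − 0.02) = £57,157.89

£57157.89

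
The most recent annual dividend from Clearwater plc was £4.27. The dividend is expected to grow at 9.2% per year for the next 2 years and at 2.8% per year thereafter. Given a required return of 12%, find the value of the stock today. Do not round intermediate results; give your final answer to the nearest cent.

£53.58

D_1 = 4.66284
D_2 = 5.09182
Terminal value at year 2: TV = D_2×(1+g_2)/(r−g_2) = 5.23439/0.092 = 56.89557
P_0 = D_1/(1+r)^1 + D_2/(1+r)^2 + TV/(1+r)^2
    = 4.16325 + 4.05917 + 45.35680 = 53.57922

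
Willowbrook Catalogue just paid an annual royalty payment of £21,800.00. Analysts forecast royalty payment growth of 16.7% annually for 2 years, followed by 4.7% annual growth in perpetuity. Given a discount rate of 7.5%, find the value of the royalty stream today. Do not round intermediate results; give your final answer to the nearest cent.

£1010017.18

D_1 = 25440.60000
D_2 = 29689.18020
Terminal value at year 2: TV = D_2×(1+g_2)/(r−g_2) = 31084.57167/0.028 = 1110163.27391
P_0 = D_1/(1+r)^1 + D_2/(1+r)^2 + TV/(1+r)^2
    = 23665.67442 + 25691.01586 + 960660.48580 = 1010017.17608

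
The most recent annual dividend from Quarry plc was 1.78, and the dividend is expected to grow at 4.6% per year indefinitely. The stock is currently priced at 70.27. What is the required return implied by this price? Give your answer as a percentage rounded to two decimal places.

D₁ = 1.78 × 1.046 = 1.8619
P = D₁/(r − g) ⇒ r = D₁/P + g = 1.8619/70.27 + 0.046 = 0.026496 + 0.046 = 0.072496

7.25%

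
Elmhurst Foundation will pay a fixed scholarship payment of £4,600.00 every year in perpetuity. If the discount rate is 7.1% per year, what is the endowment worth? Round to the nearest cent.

Level perpetuity: PV = C / r = £4,600.00 / 0.071 = £64,788.73

£64788.73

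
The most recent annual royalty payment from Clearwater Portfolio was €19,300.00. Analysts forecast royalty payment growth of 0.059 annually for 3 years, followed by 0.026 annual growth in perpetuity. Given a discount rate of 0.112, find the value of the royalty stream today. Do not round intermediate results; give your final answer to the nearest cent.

D_1 = 20438.70000
D_2 = 21644.58330
D_3 = 22921.61371
Terminal value at year 3: TV = D_3×(1+g_2)/(r−g_2) = 23517.57567/0.086 = 273460.18222
P_0 = D_1/(1+r)^1 + D_2/(1+r)^2 + D_3/(1+r)^3 + TV/(1+r)^3
    = 18380.12590 + 17504.09472 + 16669.81682 + 198874.79140 = 251428.82884

€251428.83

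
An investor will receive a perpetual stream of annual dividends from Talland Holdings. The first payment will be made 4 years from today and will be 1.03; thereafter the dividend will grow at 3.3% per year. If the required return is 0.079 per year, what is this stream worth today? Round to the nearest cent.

17.82

Value at end of year 3: C₁ / (r − g) = 1.03 / (0.079 − 0.033) = 22.3913
Discount to today: PV = 22.3913 / (1 + 0.079)^3 = 22.3913 / 1.256216 = 17.82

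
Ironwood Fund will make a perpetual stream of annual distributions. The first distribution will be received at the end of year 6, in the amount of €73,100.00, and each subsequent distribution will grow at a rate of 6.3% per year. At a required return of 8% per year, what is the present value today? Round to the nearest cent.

Value at end of year 5: C₁ / (r − g) = €73,100.00 / (0.08 − 0.063) = €4,300,000.0000
Discount to today: PV = €4,300,000.0000 / (1 + 0.08)^5 = €4,300,000.0000 / 1.469328 = €2,926,507.75

€2926507.75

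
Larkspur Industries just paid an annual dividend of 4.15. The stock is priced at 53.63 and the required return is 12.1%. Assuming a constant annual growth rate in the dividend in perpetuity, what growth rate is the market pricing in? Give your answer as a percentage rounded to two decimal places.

P = D₀(1+g)/(r−g) ⇒ P(r−g) = D₀(1+g) ⇒ g(P+D₀) = P·r − D₀
g = (P·r − D₀)/(P + D₀) = (53.63×0.121 − 4.15) / (53.63 + 4.15) = 0.040485

4.05%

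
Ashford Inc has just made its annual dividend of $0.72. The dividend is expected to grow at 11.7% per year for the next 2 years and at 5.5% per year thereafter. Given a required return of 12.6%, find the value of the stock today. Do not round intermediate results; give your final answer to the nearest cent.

D_1 = 0.80424
D_2 = 0.89834
Terminal value at year 2: TV = D_2×(1+g_2)/(r−g_2) = 0.94774/0.071 = 13.34851
P_0 = D_1/(1+r)^1 + D_2/(1+r)^2 + TV/(1+r)^2
    = 0.71425 + 0.70854 + 10.52825 = 11.95103

$11.95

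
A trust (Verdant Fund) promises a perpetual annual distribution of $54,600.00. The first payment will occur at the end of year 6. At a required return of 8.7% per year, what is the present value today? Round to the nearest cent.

Value at end of year 5: C / r = $54,600.00 / 0.087 = $627,586.2069
Discount to today: PV = $627,586.2069 / (1 + 0.087)^5 = $627,586.2069 / 1.517566 = $413,547.76

$413547.76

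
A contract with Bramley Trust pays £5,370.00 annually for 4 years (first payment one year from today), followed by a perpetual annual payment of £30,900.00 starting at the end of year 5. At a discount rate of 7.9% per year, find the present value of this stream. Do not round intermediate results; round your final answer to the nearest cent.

£306392.08

PV of 4-year annuity: £5,370.00 × [1 − (1+0.079)^−4] / 0.079 = 17825.78304
Perpetuity value at year 4: £30,900.00 / 0.079 = 391139.24051
PV of perpetuity: 391139.24051 / (1+0.079)^4 = 288566.29896
Total PV = 17825.78304 + 288566.29896 = 306392.08201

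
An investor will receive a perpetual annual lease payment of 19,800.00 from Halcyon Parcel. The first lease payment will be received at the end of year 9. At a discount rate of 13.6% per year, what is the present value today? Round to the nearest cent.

Value at end of year 8: C / r = 19,800.00 / 0.136 = 145,588.2353
Discount to today: PV = 145,588.2353 / (1 + 0.136)^8 = 145,588.2353 / 2.773490 = 52,492.79

52492.79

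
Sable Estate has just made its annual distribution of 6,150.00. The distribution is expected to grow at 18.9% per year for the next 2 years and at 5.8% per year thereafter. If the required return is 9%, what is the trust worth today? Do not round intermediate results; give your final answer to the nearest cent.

255974.18

D_1 = 7312.35000
D_2 = 8694.38415
Terminal value at year 2: TV = D_2×(1+g_2)/(r−g_2) = 9198.65843/0.032 = 287458.07596
P_0 = D_1/(1+r)^1 + D_2/(1+r)^2 + TV/(1+r)^2
    = 6708.57798 + 7317.88919 + 241947.71144 = 255974.17861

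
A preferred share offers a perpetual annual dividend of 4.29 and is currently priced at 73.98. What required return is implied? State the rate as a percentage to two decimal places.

P = C/r ⇒ r = C/P = 4.29/73.98 = 0.057989

5.80%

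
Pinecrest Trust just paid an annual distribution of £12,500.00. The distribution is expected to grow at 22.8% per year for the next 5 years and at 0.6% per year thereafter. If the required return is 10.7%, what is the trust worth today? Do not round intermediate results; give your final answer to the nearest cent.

D_1 = 15350.00000
D_2 = 18849.80000
D_3 = 23147.55440
D_4 = 28425.19680
D_5 = 34906.14167
Terminal value at year 5: TV = D_5×(1+g_2)/(r−g_2) = 35115.57852/0.101 = 347678.99529
P_0 = D_1/(1+r)^1 + D_2/(1+r)^2 + D_3/(1+r)^3 + D_4/(1+r)^4 + D_5/(1+r)^5 + TV/(1+r)^5
    = 13866.30533 + 15381.95388 + 17063.26953 + 18928.36041 + 20997.31399 + 209141.56311 = 295378.76624

£295378.77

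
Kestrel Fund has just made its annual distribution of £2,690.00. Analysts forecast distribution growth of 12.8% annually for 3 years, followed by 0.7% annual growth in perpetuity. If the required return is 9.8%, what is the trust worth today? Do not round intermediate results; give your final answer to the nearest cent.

£40793.65

D_1 = 3034.32000
D_2 = 3422.71296
D_3 = 3860.82022
Terminal value at year 3: TV = D_3×(1+g_2)/(r−g_2) = 3887.84596/0.091 = 42723.58198
P_0 = D_1/(1+r)^1 + D_2/(1+r)^2 + D_3/(1+r)^3 + TV/(1+r)^3
    = 2763.49727 + 2839.00266 + 2916.57104 + 32274.58279 = 40793.65375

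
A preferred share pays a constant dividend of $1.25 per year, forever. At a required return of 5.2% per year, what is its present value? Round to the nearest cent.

$24.04

Level perpetuity: PV = C / r = $1.25 / 0.052 = $24.04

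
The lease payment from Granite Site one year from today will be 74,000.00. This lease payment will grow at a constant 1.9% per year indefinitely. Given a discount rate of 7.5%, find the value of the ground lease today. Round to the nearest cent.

1321428.57

Growing perpetuity: P = D₁ / (r − g) = 74,000.0000 / (0.075 − 0.019) = 1,321,428.57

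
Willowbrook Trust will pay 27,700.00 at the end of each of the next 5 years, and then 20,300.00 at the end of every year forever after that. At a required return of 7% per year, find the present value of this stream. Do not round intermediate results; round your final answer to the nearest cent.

320341.46

PV of 5-year annuity: 27,700.00 × [1 − (1+0.07)^−5] / 0.07 = 113575.46898
Perpetuity value at year 5: 20,300.00 / 0.07 = 290000.00000
PV of perpetuity: 290000.00000 / (1+0.07)^5 = 206765.99205
Total PV = 113575.46898 + 206765.99205 = 320341.46103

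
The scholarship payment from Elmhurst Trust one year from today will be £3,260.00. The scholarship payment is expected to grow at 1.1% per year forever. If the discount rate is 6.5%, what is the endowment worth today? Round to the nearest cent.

Growing perpetuity: P = D₁ / (r − g) = £3,260.0000 / (0.065 − 0.011) = £60,370.37

£60370.37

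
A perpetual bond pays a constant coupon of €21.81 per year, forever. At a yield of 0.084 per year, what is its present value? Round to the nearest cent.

Level perpetuity: PV = C / r = €21.81 / 0.084 = €259.64

€259.64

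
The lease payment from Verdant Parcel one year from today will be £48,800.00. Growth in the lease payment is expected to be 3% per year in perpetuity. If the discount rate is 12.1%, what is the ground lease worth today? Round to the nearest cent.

£536263.74

Growing perpetuity: P = D₁ / (r − g) = £48,800.0000 / (0.121 − 0.03) = £536,263.74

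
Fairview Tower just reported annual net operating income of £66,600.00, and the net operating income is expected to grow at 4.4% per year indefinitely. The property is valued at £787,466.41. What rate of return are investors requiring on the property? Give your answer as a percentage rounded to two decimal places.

D₁ = £66,600.00 × 1.044 = £69,530.4000
P = D₁/(r − g) ⇒ r = D₁/P + g = £69,530.4000/£787,466.41 + 0.044 = 0.088296 + 0.044 = 0.132296

13.23%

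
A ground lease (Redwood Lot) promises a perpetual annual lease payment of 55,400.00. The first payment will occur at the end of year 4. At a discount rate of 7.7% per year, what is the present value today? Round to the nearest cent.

Value at end of year 3: C / r = 55,400.00 / 0.077 = 719,480.5195
Discount to today: PV = 719,480.5195 / (1 + 0.077)^3 = 719,480.5195 / 1.249244 = 575,932.96

575932.96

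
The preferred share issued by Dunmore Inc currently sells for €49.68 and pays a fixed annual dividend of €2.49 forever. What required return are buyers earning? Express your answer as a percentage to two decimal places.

P = C/r ⇒ r = C/P = €2.49/€49.68 = 0.050121

5.01%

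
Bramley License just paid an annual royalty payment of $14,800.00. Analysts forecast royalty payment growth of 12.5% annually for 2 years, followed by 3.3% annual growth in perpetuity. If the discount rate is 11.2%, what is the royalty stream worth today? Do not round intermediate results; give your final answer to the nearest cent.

D_1 = 16650.00000
D_2 = 18731.25000
Terminal value at year 2: TV = D_2×(1+g_2)/(r−g_2) = 19349.38125/0.079 = 244928.87658
P_0 = D_1/(1+r)^1 + D_2/(1+r)^2 + TV/(1+r)^2
    = 14973.02158 + 15148.06590 + 198075.34272 = 228196.43020

$228196.43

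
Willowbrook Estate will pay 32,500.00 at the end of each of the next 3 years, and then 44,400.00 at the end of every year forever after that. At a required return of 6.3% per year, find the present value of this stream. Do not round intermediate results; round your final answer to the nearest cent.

673128.80

PV of 3-year annuity: 32,500.00 × [1 − (1+0.063)^−3] / 0.063 = 86392.94317
Perpetuity value at year 3: 44,400.00 / 0.063 = 704761.90476
PV of perpetuity: 704761.90476 / (1+0.063)^3 = 586735.85317
Total PV = 86392.94317 + 586735.85317 = 673128.79634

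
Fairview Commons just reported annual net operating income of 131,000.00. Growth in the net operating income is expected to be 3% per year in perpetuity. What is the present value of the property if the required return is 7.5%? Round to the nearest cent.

D₁ = D₀ × (1 + g) = 131,000.00 × 1.03 = 134,930.0000
Growing perpetuity: P = D₁ / (r − g) = 134,930.0000 / (0.075 − 0.03) = 2,998,444.44

2998444.44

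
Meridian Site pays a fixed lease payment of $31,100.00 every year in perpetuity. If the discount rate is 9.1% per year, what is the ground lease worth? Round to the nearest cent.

Level perpetuity: PV = C / r = $31,100.00 / 0.091 = $341,758.24

$341758.24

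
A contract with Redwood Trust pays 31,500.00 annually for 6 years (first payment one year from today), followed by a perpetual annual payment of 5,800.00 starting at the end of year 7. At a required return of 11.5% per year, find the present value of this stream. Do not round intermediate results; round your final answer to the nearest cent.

157611.34

PV of 6-year annuity: 31,500.00 × [1 − (1+0.115)^−6] / 0.115 = 131364.26204
Perpetuity value at year 6: 5,800.00 / 0.115 = 50434.78261
PV of perpetuity: 50434.78261 / (1+0.115)^6 = 26247.07722
Total PV = 131364.26204 + 26247.07722 = 157611.33926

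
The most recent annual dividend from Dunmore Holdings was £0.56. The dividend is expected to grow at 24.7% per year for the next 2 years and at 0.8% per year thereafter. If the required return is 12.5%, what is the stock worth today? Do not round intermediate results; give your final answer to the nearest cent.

D_1 = 0.69832
D_2 = 0.87081
Terminal value at year 2: TV = D_2×(1+g_2)/(r−g_2) = 0.87777/0.117 = 7.50232
P_0 = D_1/(1+r)^1 + D_2/(1+r)^2 + TV/(1+r)^2
    = 0.62073 + 0.68804 + 5.92776 = 7.23653

£7.24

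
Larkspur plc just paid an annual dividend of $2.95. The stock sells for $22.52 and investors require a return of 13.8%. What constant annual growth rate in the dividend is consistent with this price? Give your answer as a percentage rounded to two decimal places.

0.62%

P = D₀(1+g)/(r−g) ⇒ P(r−g) = D₀(1+g) ⇒ g(P+D₀) = P·r − D₀
g = (P·r − D₀)/(P + D₀) = ($22.52×0.138 − $2.95) / ($22.52 + $2.95) = 0.006194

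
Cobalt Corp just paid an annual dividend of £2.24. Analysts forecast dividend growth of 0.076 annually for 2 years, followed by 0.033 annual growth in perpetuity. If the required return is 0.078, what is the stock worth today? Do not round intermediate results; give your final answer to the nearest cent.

£55.70

D_1 = 2.41024
D_2 = 2.59342
Terminal value at year 2: TV = D_2×(1+g_2)/(r−g_2) = 2.67900/0.045 = 59.53336
P_0 = D_1/(1+r)^1 + D_2/(1+r)^2 + TV/(1+r)^2
    = 2.23584 + 2.23170 + 51.22982 = 55.69736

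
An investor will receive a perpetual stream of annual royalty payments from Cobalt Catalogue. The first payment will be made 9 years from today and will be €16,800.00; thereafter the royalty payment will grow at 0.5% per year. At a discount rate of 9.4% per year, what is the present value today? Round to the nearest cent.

Value at end of year 8: C₁ / (r − g) = €16,800.00 / (0.094 − 0.005) = €188,764.0449
Discount to today: PV = €188,764.0449 / (1 + 0.094)^8 = €188,764.0449 / 2.051817 = €91,998.49

€91998.49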